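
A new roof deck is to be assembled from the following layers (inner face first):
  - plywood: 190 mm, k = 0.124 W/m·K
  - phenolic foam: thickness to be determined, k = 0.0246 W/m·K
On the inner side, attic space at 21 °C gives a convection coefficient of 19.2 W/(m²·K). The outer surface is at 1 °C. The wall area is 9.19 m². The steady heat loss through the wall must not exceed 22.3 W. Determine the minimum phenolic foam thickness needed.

L ≈ 164 mm

Model the wall as resistances in series:
R_inner film = 1/(h_i·A) = 1/(19.2×9.19) = 0.005667 K/W
R_plywood = L/(kA) = 0.19/(0.124×9.19) = 0.1667 K/W
Sum of the known resistances R_other = 0.1724 K/W
Required total resistance R_tot = ΔT/Q_allow = 20/22.3 = 0.8969 K/W
R_phenolic foam = R_tot − R_other = 0.7245 K/W
L = R·k·A = 0.7245×0.0246×9.19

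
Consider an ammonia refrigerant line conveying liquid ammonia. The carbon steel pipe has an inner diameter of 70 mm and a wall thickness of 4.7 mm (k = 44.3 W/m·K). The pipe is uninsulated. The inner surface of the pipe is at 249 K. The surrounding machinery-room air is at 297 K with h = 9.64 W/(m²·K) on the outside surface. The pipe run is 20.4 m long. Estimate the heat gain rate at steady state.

Q ≈ 2350 W

Per-layer cylindrical resistances, series-summed:
R_carbon steel pipe wall = ln(39.7/35)/(2π×44.3×20.4) = 2.219×10^-5 K/W
R_outer film = 1/(h_o·2πr_oL) = 1/(9.64×2π×0.0397×20.4) = 0.02039 K/W
R_total = 0.02041 K/W
Q = ΔT/R_total = 48/0.02041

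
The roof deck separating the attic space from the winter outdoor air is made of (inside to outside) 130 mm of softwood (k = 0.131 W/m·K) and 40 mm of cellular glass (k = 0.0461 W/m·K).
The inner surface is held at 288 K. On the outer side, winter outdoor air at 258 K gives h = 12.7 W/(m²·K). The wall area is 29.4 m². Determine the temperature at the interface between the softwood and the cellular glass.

Using the resistance-network approach (series):
R_softwood = L/(kA) = 0.13/(0.131×29.4) = 0.03375 K/W
R_cellular glass = L/(kA) = 0.04/(0.0461×29.4) = 0.02951 K/W
R_outer film = 1/(h_o·A) = 1/(12.7×29.4) = 0.002678 K/W
R_total = 0.06595 K/W;  Q = ΔT/R_total = 30/0.06595 = 454.9 W
T_interface = T_inner − Q·ΣR(inner→interface) = 288 − 455×0.03375

T ≈ 273 K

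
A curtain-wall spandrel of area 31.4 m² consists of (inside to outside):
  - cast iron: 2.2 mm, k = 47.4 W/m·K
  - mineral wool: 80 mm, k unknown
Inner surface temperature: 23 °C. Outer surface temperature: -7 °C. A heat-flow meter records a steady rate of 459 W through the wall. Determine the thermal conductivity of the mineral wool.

k ≈ 0.039 W/(m·K)

Using the resistance-network approach (series):
R_cast iron = L/(kA) = 0.0022/(47.4×31.4) = 1.478×10^-6 K/W
Sum of known resistances R_other = 1.478×10^-6 K/W
Total R = ΔT/Q = 30/459 = 0.06536 K/W
R_mineral wool = R_total − R_other = 0.06536 K/W
k = L/(R·A) = 0.08/(0.06536×31.4)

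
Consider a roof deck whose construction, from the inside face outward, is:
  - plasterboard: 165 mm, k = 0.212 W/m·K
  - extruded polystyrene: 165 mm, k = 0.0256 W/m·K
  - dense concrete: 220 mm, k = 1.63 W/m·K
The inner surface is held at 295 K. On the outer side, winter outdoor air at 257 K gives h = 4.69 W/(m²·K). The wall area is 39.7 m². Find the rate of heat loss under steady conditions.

Q ≈ 199 W

Model the wall as resistances in series:
R_plasterboard = L/(kA) = 0.165/(0.212×39.7) = 0.0196 K/W
R_extruded polystyrene = L/(kA) = 0.165/(0.0256×39.7) = 0.1624 K/W
R_dense concrete = L/(kA) = 0.22/(1.63×39.7) = 0.0034 K/W
R_outer film = 1/(h_o·A) = 1/(4.69×39.7) = 0.005371 K/W
R_total = 0.1907 K/W
Q = ΔT / R_total = 38 / 0.1907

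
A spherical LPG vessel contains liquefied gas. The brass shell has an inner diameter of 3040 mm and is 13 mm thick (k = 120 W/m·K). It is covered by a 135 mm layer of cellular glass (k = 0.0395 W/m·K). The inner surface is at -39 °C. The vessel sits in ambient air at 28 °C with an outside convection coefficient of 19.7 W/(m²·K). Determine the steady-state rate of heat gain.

Q ≈ 621 W

Each spherical layer contributes R = (1/r_i − 1/r_o)/(4πk):
R_brass shell = (1/1.52 − 1/1.533)/(4π×120) = 3.7×10^-6 K/W
R_cellular glass = (1/1.533 − 1/1.668)/(4π×0.0395) = 0.1064 K/W
R_outer film = 1/(h·4πr_o²) = 1/(19.7×4π×1.668²) = 0.001452 K/W
R_total = 0.1078 K/W
Q = ΔT/R_total = 67/0.1078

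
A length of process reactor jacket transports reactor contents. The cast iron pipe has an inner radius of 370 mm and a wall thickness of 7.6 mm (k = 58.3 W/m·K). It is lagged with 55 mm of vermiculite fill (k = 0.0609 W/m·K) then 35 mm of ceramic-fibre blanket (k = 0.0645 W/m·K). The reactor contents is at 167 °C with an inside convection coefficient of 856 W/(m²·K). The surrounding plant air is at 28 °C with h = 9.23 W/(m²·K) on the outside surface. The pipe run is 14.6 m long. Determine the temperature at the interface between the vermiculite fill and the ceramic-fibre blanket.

Radial resistances (cylindrical: R_cond = ln(r_o/r_i)/(2πkL), R_conv = 1/(h·2πrL)):
R_inner film = 1/(h_i·2πr₁L) = 1/(856×2π×0.37×14.6) = 3.442×10^-5 K/W
R_cast iron pipe wall = ln(377.6/370)/(2π×58.3×14.6) = 3.802×10^-6 K/W
R_vermiculite fill = ln(432.6/377.6)/(2π×0.0609×14.6) = 0.02434 K/W
R_ceramic-fibre blanket = ln(467.6/432.6)/(2π×0.0645×14.6) = 0.01315 K/W
R_outer film = 1/(h_o·2πr_oL) = 1/(9.23×2π×0.4676×14.6) = 0.002526 K/W
R_total = 0.04005 K/W
Q = ΔT/R_total = 139/0.04005
Q = 3470 W
T_interface = T_inner − Q·ΣR(inner→interface) = 167 − 3470×0.02438

T ≈ 82.4 °C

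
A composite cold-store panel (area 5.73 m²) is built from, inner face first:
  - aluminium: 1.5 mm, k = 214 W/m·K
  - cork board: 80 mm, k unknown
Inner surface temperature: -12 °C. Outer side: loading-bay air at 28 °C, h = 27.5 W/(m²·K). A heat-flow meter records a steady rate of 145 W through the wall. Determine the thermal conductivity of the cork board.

k ≈ 0.0518 W/(m·K)

Thermal resistances in series:
R_aluminium = L/(kA) = 0.0015/(214×5.73) = 1.223×10^-6 K/W
R_outer film = 1/(h_o·A) = 1/(27.5×5.73) = 0.006346 K/W
Sum of known resistances R_other = 0.006347 K/W
Total R = ΔT/Q = 40/145 = 0.2759 K/W
R_cork board = R_total − R_other = 0.2695 K/W
k = L/(R·A) = 0.08/(0.2695×5.73)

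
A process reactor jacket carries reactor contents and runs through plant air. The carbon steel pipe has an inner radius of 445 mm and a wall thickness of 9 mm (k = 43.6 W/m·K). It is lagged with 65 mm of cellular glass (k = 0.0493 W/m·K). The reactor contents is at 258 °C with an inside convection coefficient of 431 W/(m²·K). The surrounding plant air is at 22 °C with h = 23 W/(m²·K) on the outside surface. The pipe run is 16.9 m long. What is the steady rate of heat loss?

Q ≈ 8940 W

Treating each annulus and film as a series resistance:
R_inner film = 1/(h_i·2πr₁L) = 1/(431×2π×0.445×16.9) = 4.91×10^-5 K/W
R_carbon steel pipe wall = ln(454/445)/(2π×43.6×16.9) = 4.325×10^-6 K/W
R_cellular glass = ln(519/454)/(2π×0.0493×16.9) = 0.02556 K/W
R_outer film = 1/(h_o·2πr_oL) = 1/(23×2π×0.519×16.9) = 7.889×10^-4 K/W
R_total = 0.0264 K/W
Q = ΔT/R_total = 236/0.0264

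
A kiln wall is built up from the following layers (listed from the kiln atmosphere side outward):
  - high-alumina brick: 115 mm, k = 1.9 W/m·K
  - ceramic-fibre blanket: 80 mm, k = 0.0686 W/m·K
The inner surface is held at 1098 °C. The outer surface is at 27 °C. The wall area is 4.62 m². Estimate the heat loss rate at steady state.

Model the wall as resistances in series:
R_high-alumina brick = L/(kA) = 0.115/(1.9×4.62) = 0.0131 K/W
R_ceramic-fibre blanket = L/(kA) = 0.08/(0.0686×4.62) = 0.2524 K/W
R_total = 0.2655 K/W
Q = ΔT / R_total = 1071 / 0.2655

Q ≈ 4030 W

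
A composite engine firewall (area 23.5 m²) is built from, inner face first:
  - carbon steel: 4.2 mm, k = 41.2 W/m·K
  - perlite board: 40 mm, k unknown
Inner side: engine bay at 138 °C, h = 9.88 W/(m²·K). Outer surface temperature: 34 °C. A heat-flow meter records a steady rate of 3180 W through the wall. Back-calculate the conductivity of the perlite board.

k ≈ 0.0599 W/(m·K)

Thermal resistances in series:
R_inner film = 1/(h_i·A) = 1/(9.88×23.5) = 0.004307 K/W
R_carbon steel = L/(kA) = 0.0042/(41.2×23.5) = 4.338×10^-6 K/W
Sum of known resistances R_other = 0.004311 K/W
Total R = ΔT/Q = 104/3180 = 0.0327 K/W
R_perlite board = R_total − R_other = 0.02839 K/W
k = L/(R·A) = 0.04/(0.02839×23.5)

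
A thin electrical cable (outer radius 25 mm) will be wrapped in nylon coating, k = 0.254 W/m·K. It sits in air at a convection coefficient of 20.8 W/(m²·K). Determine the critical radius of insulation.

For a cylinder r_cr = k/h = 0.254/20.8
r_cr = 12.2 mm; since the bare radius (25 mm) is above r_cr, any added insulation will reduce heat loss.

r_cr ≈ 12.2 mm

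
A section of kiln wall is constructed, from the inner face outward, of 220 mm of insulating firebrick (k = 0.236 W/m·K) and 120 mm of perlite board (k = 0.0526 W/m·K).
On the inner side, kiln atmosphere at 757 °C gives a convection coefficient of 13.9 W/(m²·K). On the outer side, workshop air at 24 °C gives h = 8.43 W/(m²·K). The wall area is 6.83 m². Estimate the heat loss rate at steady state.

Model the wall as resistances in series:
R_inner film = 1/(h_i·A) = 1/(13.9×6.83) = 0.01053 K/W
R_insulating firebrick = L/(kA) = 0.22/(0.236×6.83) = 0.1365 K/W
R_perlite board = L/(kA) = 0.12/(0.0526×6.83) = 0.334 K/W
R_outer film = 1/(h_o·A) = 1/(8.43×6.83) = 0.01737 K/W
R_total = 0.4984 K/W
Q = ΔT / R_total = 733 / 0.4984

Q ≈ 1470 W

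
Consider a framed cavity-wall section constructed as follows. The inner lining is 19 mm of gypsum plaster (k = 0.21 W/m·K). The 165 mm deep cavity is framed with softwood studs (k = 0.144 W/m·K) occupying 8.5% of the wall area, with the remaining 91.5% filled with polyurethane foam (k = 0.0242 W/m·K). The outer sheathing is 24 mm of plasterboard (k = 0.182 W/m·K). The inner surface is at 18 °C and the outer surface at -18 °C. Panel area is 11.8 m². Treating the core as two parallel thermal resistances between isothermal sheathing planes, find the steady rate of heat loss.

Q ≈ 84.6 W

Sheathing layers in series; stud and cavity paths in parallel between them.
R_inner = 0.019/(0.21×11.8) = 0.007667 K/W
R_stud  = 0.165/(0.144×0.085×11.8) = 1.142 K/W
R_cav   = 0.165/(0.0242×0.915×11.8) = 0.6315 K/W
1/R_core = 1/R_stud + 1/R_cav → R_core = 0.4067 K/W
R_outer = 0.024/(0.182×11.8) = 0.01118 K/W
R_total = 0.4255 K/W
Q = ΔT/R_total = 36/0.4255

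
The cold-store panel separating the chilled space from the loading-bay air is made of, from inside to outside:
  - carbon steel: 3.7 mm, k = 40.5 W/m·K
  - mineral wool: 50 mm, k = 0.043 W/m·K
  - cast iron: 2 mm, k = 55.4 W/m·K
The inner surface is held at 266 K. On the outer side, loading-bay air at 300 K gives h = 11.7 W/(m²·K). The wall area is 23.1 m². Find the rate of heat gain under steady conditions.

Q ≈ 629 W

Using the resistance-network approach (series):
R_carbon steel = L/(kA) = 0.0037/(40.5×23.1) = 3.955×10^-6 K/W
R_mineral wool = L/(kA) = 0.05/(0.043×23.1) = 0.05034 K/W
R_cast iron = L/(kA) = 0.002/(55.4×23.1) = 1.563×10^-6 K/W
R_outer film = 1/(h_o·A) = 1/(11.7×23.1) = 0.0037 K/W
R_total = 0.05404 K/W
Q = ΔT / R_total = 34 / 0.05404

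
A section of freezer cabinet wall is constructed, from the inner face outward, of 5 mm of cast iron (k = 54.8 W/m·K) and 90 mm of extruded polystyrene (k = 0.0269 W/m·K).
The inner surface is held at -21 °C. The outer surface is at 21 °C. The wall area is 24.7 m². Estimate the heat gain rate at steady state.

Series thermal resistances:
R_cast iron = L/(kA) = 0.005/(54.8×24.7) = 3.694×10^-6 K/W
R_extruded polystyrene = L/(kA) = 0.09/(0.0269×24.7) = 0.1355 K/W
R_total = 0.1355 K/W
Q = ΔT / R_total = 42 / 0.1355

Q ≈ 310 W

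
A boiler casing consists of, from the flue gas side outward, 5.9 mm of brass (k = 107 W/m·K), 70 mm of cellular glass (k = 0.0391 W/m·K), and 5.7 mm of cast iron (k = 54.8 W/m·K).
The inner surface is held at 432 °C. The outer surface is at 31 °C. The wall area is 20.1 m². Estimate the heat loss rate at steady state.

Thermal resistances in series:
R_brass = L/(kA) = 0.0059/(107×20.1) = 2.743×10^-6 K/W
R_cellular glass = L/(kA) = 0.07/(0.0391×20.1) = 0.08907 K/W
R_cast iron = L/(kA) = 0.0057/(54.8×20.1) = 5.175×10^-6 K/W
R_total = 0.08908 K/W
Q = ΔT / R_total = 401 / 0.08908

Q ≈ 4500 W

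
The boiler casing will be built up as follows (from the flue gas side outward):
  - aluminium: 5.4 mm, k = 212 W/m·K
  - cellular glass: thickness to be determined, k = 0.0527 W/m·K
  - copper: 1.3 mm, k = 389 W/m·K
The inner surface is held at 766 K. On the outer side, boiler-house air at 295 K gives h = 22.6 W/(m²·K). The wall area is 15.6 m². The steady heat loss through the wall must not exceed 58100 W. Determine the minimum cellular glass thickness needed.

L ≈ 4.33 mm

Treating each layer as a thermal resistance in series:
R_aluminium = L/(kA) = 0.0054/(212×15.6) = 1.633×10^-6 K/W
R_copper = L/(kA) = 0.0013/(389×15.6) = 2.142×10^-7 K/W
R_outer film = 1/(h_o·A) = 1/(22.6×15.6) = 0.002836 K/W
Sum of the known resistances R_other = 0.002838 K/W
Required total resistance R_tot = ΔT/Q_allow = 471/58100 = 0.008107 K/W
R_cellular glass = R_tot − R_other = 0.005268 K/W
L = R·k·A = 0.005268×0.0527×15.6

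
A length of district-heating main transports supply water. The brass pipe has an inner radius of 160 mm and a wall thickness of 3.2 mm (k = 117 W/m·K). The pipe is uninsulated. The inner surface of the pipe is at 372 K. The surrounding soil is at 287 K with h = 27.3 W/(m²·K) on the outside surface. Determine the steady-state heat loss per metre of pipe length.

For a radial system each layer contributes R = ln(r_out/r_in)/(2πkL); films add R = 1/(hA).
R_brass pipe wall = ln(163.2/160)/(2π×117×1) = 2.694×10^-5 K/W
R_outer film = 1/(h_o·2πr_oL) = 1/(27.3×2π×0.1632×1) = 0.03572 K/W
R_total = 0.03575 K/W
Q = ΔT/R_total = 85/0.03575

q′ ≈ 2380 W/m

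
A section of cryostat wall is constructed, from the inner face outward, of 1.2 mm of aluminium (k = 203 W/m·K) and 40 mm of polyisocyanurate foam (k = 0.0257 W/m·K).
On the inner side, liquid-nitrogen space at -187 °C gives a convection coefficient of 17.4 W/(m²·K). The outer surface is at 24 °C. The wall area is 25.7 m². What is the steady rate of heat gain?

Q ≈ 3360 W

Series thermal resistances:
R_inner film = 1/(h_i·A) = 1/(17.4×25.7) = 0.002236 K/W
R_aluminium = L/(kA) = 0.0012/(203×25.7) = 2.3×10^-7 K/W
R_polyisocyanurate foam = L/(kA) = 0.04/(0.0257×25.7) = 0.06056 K/W
R_total = 0.0628 K/W
Q = ΔT / R_total = 211 / 0.0628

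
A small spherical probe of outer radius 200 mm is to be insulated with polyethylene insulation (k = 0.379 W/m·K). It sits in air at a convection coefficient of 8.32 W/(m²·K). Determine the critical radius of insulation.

For a sphere r_cr = 2k/h = 2×0.379/8.32
r_cr = 91.1 mm; since the bare radius (200 mm) is above r_cr, any added insulation will reduce heat loss.

r_cr ≈ 91.1 mm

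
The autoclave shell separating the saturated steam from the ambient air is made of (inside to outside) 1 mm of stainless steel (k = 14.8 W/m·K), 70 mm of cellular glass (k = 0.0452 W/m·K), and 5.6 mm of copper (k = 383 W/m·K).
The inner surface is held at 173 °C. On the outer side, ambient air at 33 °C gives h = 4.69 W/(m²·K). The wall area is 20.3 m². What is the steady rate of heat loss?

Model the wall as resistances in series:
R_stainless steel = L/(kA) = 0.001/(14.8×20.3) = 3.328×10^-6 K/W
R_cellular glass = L/(kA) = 0.07/(0.0452×20.3) = 0.07629 K/W
R_copper = L/(kA) = 0.0056/(383×20.3) = 7.203×10^-7 K/W
R_outer film = 1/(h_o·A) = 1/(4.69×20.3) = 0.0105 K/W
R_total = 0.0868 K/W
Q = ΔT / R_total = 140 / 0.0868

Q ≈ 1610 W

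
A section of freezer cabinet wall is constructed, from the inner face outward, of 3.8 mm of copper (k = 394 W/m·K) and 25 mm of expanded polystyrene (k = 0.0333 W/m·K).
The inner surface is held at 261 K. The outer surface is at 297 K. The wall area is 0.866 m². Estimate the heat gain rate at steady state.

Q ≈ 41.5 W

Series thermal resistances:
R_copper = L/(kA) = 0.0038/(394×0.866) = 1.114×10^-5 K/W
R_expanded polystyrene = L/(kA) = 0.025/(0.0333×0.866) = 0.8669 K/W
R_total = 0.8669 K/W
Q = ΔT / R_total = 36 / 0.8669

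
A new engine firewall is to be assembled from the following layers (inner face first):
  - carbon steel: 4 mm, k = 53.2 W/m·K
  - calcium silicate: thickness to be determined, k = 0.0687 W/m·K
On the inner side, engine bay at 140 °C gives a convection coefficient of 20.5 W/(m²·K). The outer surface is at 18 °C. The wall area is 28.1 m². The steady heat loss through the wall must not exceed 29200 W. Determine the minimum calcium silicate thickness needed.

L ≈ 4.71 mm

Treating each layer as a thermal resistance in series:
R_inner film = 1/(h_i·A) = 1/(20.5×28.1) = 0.001736 K/W
R_carbon steel = L/(kA) = 0.004/(53.2×28.1) = 2.676×10^-6 K/W
Sum of the known resistances R_other = 0.001739 K/W
Required total resistance R_tot = ΔT/Q_allow = 122/29200 = 0.004178 K/W
R_calcium silicate = R_tot − R_other = 0.002439 K/W
L = R·k·A = 0.002439×0.0687×28.1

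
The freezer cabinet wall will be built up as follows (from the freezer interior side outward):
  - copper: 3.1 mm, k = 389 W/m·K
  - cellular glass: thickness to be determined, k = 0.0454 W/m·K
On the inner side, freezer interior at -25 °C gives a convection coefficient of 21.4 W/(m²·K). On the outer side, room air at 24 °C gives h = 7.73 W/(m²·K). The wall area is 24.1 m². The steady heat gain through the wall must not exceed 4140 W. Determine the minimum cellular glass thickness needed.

Series thermal resistances:
R_inner film = 1/(h_i·A) = 1/(21.4×24.1) = 0.001939 K/W
R_copper = L/(kA) = 0.0031/(389×24.1) = 3.307×10^-7 K/W
R_outer film = 1/(h_o·A) = 1/(7.73×24.1) = 0.005368 K/W
Sum of the known resistances R_other = 0.007307 K/W
Required total resistance R_tot = ΔT/Q_allow = 49/4140 = 0.01184 K/W
R_cellular glass = R_tot − R_other = 0.004529 K/W
L = R·k·A = 0.004529×0.0454×24.1

L ≈ 4.95 mm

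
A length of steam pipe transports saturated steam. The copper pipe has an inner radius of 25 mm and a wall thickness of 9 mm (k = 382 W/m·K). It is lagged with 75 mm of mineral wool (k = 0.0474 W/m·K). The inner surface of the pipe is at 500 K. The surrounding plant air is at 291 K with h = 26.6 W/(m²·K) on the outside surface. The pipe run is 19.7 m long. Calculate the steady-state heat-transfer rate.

Cylindrical conduction, so R = ln(r₂/r₁)/(2πkL) per layer, in series:
R_copper pipe wall = ln(34/25)/(2π×382×19.7) = 6.503×10^-6 K/W
R_mineral wool = ln(109/34)/(2π×0.0474×19.7) = 0.1986 K/W
R_outer film = 1/(h_o·2πr_oL) = 1/(26.6×2π×0.109×19.7) = 0.002786 K/W
R_total = 0.2014 K/W
Q = ΔT/R_total = 209/0.2014

Q ≈ 1040 W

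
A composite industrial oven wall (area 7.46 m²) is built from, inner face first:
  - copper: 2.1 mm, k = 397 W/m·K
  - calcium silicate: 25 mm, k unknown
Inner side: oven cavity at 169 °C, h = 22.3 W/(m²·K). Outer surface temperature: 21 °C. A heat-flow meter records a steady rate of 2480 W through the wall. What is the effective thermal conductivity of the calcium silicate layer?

Using the resistance-network approach (series):
R_inner film = 1/(h_i·A) = 1/(22.3×7.46) = 0.006011 K/W
R_copper = L/(kA) = 0.0021/(397×7.46) = 7.091×10^-7 K/W
Sum of known resistances R_other = 0.006012 K/W
Total R = ΔT/Q = 148/2480 = 0.05968 K/W
R_calcium silicate = R_total − R_other = 0.05367 K/W
k = L/(R·A) = 0.025/(0.05367×7.46)

k ≈ 0.0624 W/(m·K)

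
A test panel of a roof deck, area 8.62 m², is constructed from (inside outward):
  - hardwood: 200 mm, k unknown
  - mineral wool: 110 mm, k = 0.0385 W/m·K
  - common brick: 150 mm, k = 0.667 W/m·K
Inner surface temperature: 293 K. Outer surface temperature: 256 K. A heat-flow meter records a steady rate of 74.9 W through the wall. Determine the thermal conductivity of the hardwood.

k ≈ 0.17 W/(m·K)

Using the resistance-network approach (series):
R_mineral wool = L/(kA) = 0.11/(0.0385×8.62) = 0.3315 K/W
R_common brick = L/(kA) = 0.15/(0.667×8.62) = 0.02609 K/W
Sum of known resistances R_other = 0.3575 K/W
Total R = ΔT/Q = 37/74.9 = 0.494 K/W
R_hardwood = R_total − R_other = 0.1364 K/W
k = L/(R·A) = 0.2/(0.1364×8.62)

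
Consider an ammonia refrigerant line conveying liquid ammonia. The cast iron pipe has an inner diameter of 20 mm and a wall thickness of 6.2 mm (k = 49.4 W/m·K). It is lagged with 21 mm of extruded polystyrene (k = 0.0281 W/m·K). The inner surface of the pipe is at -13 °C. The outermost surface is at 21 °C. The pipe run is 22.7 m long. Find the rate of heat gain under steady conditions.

Q ≈ 164 W

Radial resistances (cylindrical: R_cond = ln(r_o/r_i)/(2πkL), R_conv = 1/(h·2πrL)):
R_cast iron pipe wall = ln(16.2/10)/(2π×49.4×22.7) = 6.847×10^-5 K/W
R_extruded polystyrene = ln(37.2/16.2)/(2π×0.0281×22.7) = 0.2074 K/W
R_total = 0.2075 K/W
Q = ΔT/R_total = 34/0.2075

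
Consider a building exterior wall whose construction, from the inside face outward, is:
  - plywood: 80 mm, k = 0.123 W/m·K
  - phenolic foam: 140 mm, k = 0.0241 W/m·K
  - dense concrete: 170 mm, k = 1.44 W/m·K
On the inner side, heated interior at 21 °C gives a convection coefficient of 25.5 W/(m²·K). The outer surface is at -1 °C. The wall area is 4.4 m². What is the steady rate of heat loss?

Q ≈ 14.6 W

Series thermal resistances:
R_inner film = 1/(h_i·A) = 1/(25.5×4.4) = 0.008913 K/W
R_plywood = L/(kA) = 0.08/(0.123×4.4) = 0.1478 K/W
R_phenolic foam = L/(kA) = 0.14/(0.0241×4.4) = 1.32 K/W
R_dense concrete = L/(kA) = 0.17/(1.44×4.4) = 0.02683 K/W
R_total = 1.504 K/W
Q = ΔT / R_total = 22 / 1.504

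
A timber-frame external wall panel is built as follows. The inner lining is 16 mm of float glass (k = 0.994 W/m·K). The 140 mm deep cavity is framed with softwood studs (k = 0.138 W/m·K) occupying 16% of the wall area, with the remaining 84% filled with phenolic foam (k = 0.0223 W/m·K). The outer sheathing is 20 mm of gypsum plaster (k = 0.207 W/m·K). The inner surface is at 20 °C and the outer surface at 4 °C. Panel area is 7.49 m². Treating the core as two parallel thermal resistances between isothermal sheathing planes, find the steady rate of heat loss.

Sheathing layers in series; stud and cavity paths in parallel between them.
R_inner = 0.016/(0.994×7.49) = 0.002149 K/W
R_stud  = 0.14/(0.138×0.16×7.49) = 0.8465 K/W
R_cav   = 0.14/(0.0223×0.84×7.49) = 0.9978 K/W
1/R_core = 1/R_stud + 1/R_cav → R_core = 0.458 K/W
R_outer = 0.02/(0.207×7.49) = 0.0129 K/W
R_total = 0.473 K/W
Q = ΔT/R_total = 16/0.473

Q ≈ 33.8 W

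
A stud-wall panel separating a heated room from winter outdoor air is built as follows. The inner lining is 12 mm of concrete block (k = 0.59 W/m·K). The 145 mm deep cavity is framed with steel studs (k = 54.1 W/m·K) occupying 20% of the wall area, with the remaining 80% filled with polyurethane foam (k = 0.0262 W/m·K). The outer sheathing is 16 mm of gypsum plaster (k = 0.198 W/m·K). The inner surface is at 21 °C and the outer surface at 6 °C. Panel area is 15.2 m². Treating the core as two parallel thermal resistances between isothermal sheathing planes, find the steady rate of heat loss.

Sheathing layers in series; stud and cavity paths in parallel between them.
R_inner = 0.012/(0.59×15.2) = 0.001338 K/W
R_stud  = 0.145/(54.1×0.2×15.2) = 8.817×10^-4 K/W
R_cav   = 0.145/(0.0262×0.8×15.2) = 0.4551 K/W
1/R_core = 1/R_stud + 1/R_cav → R_core = 8.799×10^-4 K/W
R_outer = 0.016/(0.198×15.2) = 0.005316 K/W
R_total = 0.007534 K/W
Q = ΔT/R_total = 15/0.007534

Q ≈ 1990 W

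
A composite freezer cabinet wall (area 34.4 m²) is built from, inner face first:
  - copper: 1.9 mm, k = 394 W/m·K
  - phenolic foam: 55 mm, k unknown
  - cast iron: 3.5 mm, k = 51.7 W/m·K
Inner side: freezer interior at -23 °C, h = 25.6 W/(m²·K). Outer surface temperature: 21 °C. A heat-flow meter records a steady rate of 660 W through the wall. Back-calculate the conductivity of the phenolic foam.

Model the wall as resistances in series:
R_inner film = 1/(h_i·A) = 1/(25.6×34.4) = 0.001136 K/W
R_copper = L/(kA) = 0.0019/(394×34.4) = 1.402×10^-7 K/W
R_cast iron = L/(kA) = 0.0035/(51.7×34.4) = 1.968×10^-6 K/W
Sum of known resistances R_other = 0.001138 K/W
Total R = ΔT/Q = 44/660 = 0.06667 K/W
R_phenolic foam = R_total − R_other = 0.06553 K/W
k = L/(R·A) = 0.055/(0.06553×34.4)

k ≈ 0.0244 W/(m·K)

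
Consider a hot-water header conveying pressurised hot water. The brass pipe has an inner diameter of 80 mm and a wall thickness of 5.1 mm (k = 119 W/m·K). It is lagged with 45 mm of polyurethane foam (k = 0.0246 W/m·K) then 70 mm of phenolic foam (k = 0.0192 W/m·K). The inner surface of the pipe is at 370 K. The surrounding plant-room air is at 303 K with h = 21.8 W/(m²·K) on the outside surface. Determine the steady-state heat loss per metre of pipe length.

Per-layer cylindrical resistances, series-summed:
R_brass pipe wall = ln(45.1/40)/(2π×119×1) = 1.605×10^-4 K/W
R_polyurethane foam = ln(90.1/45.1)/(2π×0.0246×1) = 4.477 K/W
R_phenolic foam = ln(160.1/90.1)/(2π×0.0192×1) = 4.765 K/W
R_outer film = 1/(h_o·2πr_oL) = 1/(21.8×2π×0.1601×1) = 0.0456 K/W
R_total = 9.288 K/W
Q = ΔT/R_total = 67/9.288

q′ ≈ 7.21 W/m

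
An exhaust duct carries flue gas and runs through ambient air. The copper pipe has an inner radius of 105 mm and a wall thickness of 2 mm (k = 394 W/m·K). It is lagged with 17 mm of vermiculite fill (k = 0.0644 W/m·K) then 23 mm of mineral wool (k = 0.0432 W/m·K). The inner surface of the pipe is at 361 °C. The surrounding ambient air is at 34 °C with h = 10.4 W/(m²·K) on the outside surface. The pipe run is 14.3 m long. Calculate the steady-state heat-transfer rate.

Q ≈ 4270 W

Per-layer cylindrical resistances, series-summed:
R_copper pipe wall = ln(107/105)/(2π×394×14.3) = 5.33×10^-7 K/W
R_vermiculite fill = ln(124/107)/(2π×0.0644×14.3) = 0.02548 K/W
R_mineral wool = ln(147/124)/(2π×0.0432×14.3) = 0.04384 K/W
R_outer film = 1/(h_o·2πr_oL) = 1/(10.4×2π×0.147×14.3) = 0.00728 K/W
R_total = 0.0766 K/W
Q = ΔT/R_total = 327/0.0766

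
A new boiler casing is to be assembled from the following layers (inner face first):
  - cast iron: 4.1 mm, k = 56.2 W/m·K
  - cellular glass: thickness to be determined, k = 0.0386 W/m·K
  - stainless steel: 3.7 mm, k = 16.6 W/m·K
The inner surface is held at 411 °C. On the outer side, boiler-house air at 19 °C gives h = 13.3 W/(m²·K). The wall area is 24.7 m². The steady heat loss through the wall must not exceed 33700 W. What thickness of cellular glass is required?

L ≈ 8.18 mm

Using the resistance-network approach (series):
R_cast iron = L/(kA) = 0.0041/(56.2×24.7) = 2.954×10^-6 K/W
R_stainless steel = L/(kA) = 0.0037/(16.6×24.7) = 9.024×10^-6 K/W
R_outer film = 1/(h_o·A) = 1/(13.3×24.7) = 0.003044 K/W
Sum of the known resistances R_other = 0.003056 K/W
Required total resistance R_tot = ΔT/Q_allow = 392/33700 = 0.01163 K/W
R_cellular glass = R_tot − R_other = 0.008576 K/W
L = R·k·A = 0.008576×0.0386×24.7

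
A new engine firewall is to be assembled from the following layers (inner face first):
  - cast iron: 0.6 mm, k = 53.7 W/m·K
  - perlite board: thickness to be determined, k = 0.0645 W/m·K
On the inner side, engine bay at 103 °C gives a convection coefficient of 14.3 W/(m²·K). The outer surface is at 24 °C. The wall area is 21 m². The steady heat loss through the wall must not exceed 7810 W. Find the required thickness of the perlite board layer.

L ≈ 9.19 mm

Thermal resistances in series:
R_inner film = 1/(h_i·A) = 1/(14.3×21) = 0.00333 K/W
R_cast iron = L/(kA) = 0.0006/(53.7×21) = 5.321×10^-7 K/W
Sum of the known resistances R_other = 0.003331 K/W
Required total resistance R_tot = ΔT/Q_allow = 79/7810 = 0.01012 K/W
R_perlite board = R_tot − R_other = 0.006785 K/W
L = R·k·A = 0.006785×0.0645×21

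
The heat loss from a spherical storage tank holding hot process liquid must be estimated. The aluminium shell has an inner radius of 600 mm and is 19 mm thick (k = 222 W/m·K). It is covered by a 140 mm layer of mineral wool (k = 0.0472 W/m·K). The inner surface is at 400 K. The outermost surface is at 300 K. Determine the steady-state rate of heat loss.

Radial (spherical) resistances in series:
R_aluminium shell = (1/0.6 − 1/0.619)/(4π×222) = 1.834×10^-5 K/W
R_mineral wool = (1/0.619 − 1/0.759)/(4π×0.0472) = 0.5024 K/W
R_total = 0.5024 K/W
Q = ΔT/R_total = 100/0.5024

Q ≈ 199 W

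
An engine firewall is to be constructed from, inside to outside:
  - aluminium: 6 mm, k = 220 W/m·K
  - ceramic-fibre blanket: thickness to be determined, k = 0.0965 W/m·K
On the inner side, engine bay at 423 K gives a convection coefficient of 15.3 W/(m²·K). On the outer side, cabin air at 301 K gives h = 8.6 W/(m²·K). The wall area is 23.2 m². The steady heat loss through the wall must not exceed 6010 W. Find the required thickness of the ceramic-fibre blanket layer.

L ≈ 27.9 mm

Thermal resistances in series:
R_inner film = 1/(h_i·A) = 1/(15.3×23.2) = 0.002817 K/W
R_aluminium = L/(kA) = 0.006/(220×23.2) = 1.176×10^-6 K/W
R_outer film = 1/(h_o·A) = 1/(8.6×23.2) = 0.005012 K/W
Sum of the known resistances R_other = 0.00783 K/W
Required total resistance R_tot = ΔT/Q_allow = 122/6010 = 0.0203 K/W
R_ceramic-fibre blanket = R_tot − R_other = 0.01247 K/W
L = R·k·A = 0.01247×0.0965×23.2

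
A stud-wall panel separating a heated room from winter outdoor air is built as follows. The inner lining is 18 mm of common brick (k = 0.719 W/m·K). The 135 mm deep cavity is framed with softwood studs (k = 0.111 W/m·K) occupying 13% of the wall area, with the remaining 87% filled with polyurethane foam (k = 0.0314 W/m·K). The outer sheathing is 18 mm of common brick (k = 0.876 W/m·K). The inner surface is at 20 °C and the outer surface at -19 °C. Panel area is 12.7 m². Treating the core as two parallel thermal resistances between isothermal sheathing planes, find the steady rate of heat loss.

Sheathing layers in series; stud and cavity paths in parallel between them.
R_inner = 0.018/(0.719×12.7) = 0.001971 K/W
R_stud  = 0.135/(0.111×0.13×12.7) = 0.7367 K/W
R_cav   = 0.135/(0.0314×0.87×12.7) = 0.3891 K/W
1/R_core = 1/R_stud + 1/R_cav → R_core = 0.2546 K/W
R_outer = 0.018/(0.876×12.7) = 0.001618 K/W
R_total = 0.2582 K/W
Q = ΔT/R_total = 39/0.2582

Q ≈ 151 W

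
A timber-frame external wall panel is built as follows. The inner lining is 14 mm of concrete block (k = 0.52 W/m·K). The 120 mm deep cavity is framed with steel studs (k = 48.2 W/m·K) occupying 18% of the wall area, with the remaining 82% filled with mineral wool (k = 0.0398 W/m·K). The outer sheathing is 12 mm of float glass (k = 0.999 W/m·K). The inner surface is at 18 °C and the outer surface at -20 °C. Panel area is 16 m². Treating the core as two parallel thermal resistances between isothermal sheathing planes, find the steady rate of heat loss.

Q ≈ 11500 W

Sheathing layers in series; stud and cavity paths in parallel between them.
R_inner = 0.014/(0.52×16) = 0.001683 K/W
R_stud  = 0.12/(48.2×0.18×16) = 8.645×10^-4 K/W
R_cav   = 0.12/(0.0398×0.82×16) = 0.2298 K/W
1/R_core = 1/R_stud + 1/R_cav → R_core = 8.612×10^-4 K/W
R_outer = 0.012/(0.999×16) = 7.508×10^-4 K/W
R_total = 0.003295 K/W
Q = ΔT/R_total = 38/0.003295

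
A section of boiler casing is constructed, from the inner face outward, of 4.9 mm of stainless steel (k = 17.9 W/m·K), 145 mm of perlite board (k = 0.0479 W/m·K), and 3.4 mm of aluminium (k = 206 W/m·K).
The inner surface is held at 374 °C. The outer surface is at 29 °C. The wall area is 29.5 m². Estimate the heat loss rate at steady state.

Model the wall as resistances in series:
R_stainless steel = L/(kA) = 0.0049/(17.9×29.5) = 9.279×10^-6 K/W
R_perlite board = L/(kA) = 0.145/(0.0479×29.5) = 0.1026 K/W
R_aluminium = L/(kA) = 0.0034/(206×29.5) = 5.595×10^-7 K/W
R_total = 0.1026 K/W
Q = ΔT / R_total = 345 / 0.1026

Q ≈ 3360 W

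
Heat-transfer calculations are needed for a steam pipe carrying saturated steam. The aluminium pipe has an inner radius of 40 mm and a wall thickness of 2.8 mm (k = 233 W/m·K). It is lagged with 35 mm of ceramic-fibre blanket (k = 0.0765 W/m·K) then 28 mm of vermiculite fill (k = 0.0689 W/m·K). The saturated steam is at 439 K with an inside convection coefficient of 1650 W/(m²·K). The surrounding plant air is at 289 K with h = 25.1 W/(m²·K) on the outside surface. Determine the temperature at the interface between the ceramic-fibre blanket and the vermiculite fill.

T ≈ 346 K

Radial resistances (cylindrical: R_cond = ln(r_o/r_i)/(2πkL), R_conv = 1/(h·2πrL)):
R_inner film = 1/(h_i·2πr₁L) = 1/(1650×2π×0.04×1) = 0.002411 K/W
R_aluminium pipe wall = ln(42.8/40)/(2π×233×1) = 4.622×10^-5 K/W
R_ceramic-fibre blanket = ln(77.8/42.8)/(2π×0.0765×1) = 1.243 K/W
R_vermiculite fill = ln(105.8/77.8)/(2π×0.0689×1) = 0.7101 K/W
R_outer film = 1/(h_o·2πr_oL) = 1/(25.1×2π×0.1058×1) = 0.05993 K/W
R_total = 2.016 K/W
Q = ΔT/R_total = 150/2.016
Q = 74.4 W/m
T_interface = T_inner − Q·ΣR(inner→interface) = 439 − 74.4×1.246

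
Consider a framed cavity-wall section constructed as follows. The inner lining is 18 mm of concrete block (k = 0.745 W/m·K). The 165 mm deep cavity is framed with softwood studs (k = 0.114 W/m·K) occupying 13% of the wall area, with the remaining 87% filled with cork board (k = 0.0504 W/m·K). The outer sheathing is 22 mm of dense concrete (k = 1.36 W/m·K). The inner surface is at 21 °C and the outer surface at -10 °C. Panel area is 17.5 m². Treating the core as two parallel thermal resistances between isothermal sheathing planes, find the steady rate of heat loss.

Q ≈ 190 W

Sheathing layers in series; stud and cavity paths in parallel between them.
R_inner = 0.018/(0.745×17.5) = 0.001381 K/W
R_stud  = 0.165/(0.114×0.13×17.5) = 0.6362 K/W
R_cav   = 0.165/(0.0504×0.87×17.5) = 0.215 K/W
1/R_core = 1/R_stud + 1/R_cav → R_core = 0.1607 K/W
R_outer = 0.022/(1.36×17.5) = 9.244×10^-4 K/W
R_total = 0.163 K/W
Q = ΔT/R_total = 31/0.163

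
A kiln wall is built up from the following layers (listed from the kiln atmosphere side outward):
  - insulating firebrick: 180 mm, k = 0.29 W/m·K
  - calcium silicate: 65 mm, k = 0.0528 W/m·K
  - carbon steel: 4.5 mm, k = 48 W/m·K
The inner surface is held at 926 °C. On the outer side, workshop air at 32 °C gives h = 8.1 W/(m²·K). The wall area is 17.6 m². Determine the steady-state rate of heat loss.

Series thermal resistances:
R_insulating firebrick = L/(kA) = 0.18/(0.29×17.6) = 0.03527 K/W
R_calcium silicate = L/(kA) = 0.065/(0.0528×17.6) = 0.06995 K/W
R_carbon steel = L/(kA) = 0.0045/(48×17.6) = 5.327×10^-6 K/W
R_outer film = 1/(h_o·A) = 1/(8.1×17.6) = 0.007015 K/W
R_total = 0.1122 K/W
Q = ΔT / R_total = 894 / 0.1122

Q ≈ 7970 W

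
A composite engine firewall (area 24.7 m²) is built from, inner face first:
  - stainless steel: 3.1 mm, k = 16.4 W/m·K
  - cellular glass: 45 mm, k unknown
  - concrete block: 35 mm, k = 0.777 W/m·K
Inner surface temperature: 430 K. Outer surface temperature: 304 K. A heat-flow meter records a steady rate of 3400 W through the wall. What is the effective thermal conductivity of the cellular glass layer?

Treating each layer as a thermal resistance in series:
R_stainless steel = L/(kA) = 0.0031/(16.4×24.7) = 7.653×10^-6 K/W
R_concrete block = L/(kA) = 0.035/(0.777×24.7) = 0.001824 K/W
Sum of known resistances R_other = 0.001831 K/W
Total R = ΔT/Q = 126/3400 = 0.03706 K/W
R_cellular glass = R_total − R_other = 0.03523 K/W
k = L/(R·A) = 0.045/(0.03523×24.7)

k ≈ 0.0517 W/(m·K)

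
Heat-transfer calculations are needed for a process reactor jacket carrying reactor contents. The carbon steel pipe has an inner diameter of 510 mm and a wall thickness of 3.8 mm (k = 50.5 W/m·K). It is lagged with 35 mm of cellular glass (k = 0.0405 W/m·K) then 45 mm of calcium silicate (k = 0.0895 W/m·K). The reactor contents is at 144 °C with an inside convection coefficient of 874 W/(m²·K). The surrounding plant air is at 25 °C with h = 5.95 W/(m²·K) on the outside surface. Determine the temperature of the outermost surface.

T ≈ 36.3 °C

Cylindrical conduction, so R = ln(r₂/r₁)/(2πkL) per layer, in series:
R_inner film = 1/(h_i·2πr₁L) = 1/(874×2π×0.255×1) = 7.141×10^-4 K/W
R_carbon steel pipe wall = ln(258.8/255)/(2π×50.5×1) = 4.662×10^-5 K/W
R_cellular glass = ln(293.8/258.8)/(2π×0.0405×1) = 0.4985 K/W
R_calcium silicate = ln(338.8/293.8)/(2π×0.0895×1) = 0.2534 K/W
R_outer film = 1/(h_o·2πr_oL) = 1/(5.95×2π×0.3388×1) = 0.07895 K/W
R_total = 0.8316 K/W
Q = ΔT/R_total = 119/0.8316
Q = 143 W/m
T_interface = T_inner − Q·ΣR(inner→interface) = 144 − 143×0.7526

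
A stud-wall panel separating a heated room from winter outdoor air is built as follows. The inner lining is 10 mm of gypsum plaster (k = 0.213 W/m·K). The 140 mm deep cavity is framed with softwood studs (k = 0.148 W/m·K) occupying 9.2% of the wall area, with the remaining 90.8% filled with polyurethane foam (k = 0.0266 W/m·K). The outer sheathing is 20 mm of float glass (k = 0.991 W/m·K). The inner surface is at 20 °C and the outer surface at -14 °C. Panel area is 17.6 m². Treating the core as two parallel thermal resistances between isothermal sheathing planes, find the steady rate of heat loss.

Sheathing layers in series; stud and cavity paths in parallel between them.
R_inner = 0.01/(0.213×17.6) = 0.002668 K/W
R_stud  = 0.14/(0.148×0.092×17.6) = 0.5842 K/W
R_cav   = 0.14/(0.0266×0.908×17.6) = 0.3293 K/W
1/R_core = 1/R_stud + 1/R_cav → R_core = 0.2106 K/W
R_outer = 0.02/(0.991×17.6) = 0.001147 K/W
R_total = 0.2144 K/W
Q = ΔT/R_total = 34/0.2144

Q ≈ 159 W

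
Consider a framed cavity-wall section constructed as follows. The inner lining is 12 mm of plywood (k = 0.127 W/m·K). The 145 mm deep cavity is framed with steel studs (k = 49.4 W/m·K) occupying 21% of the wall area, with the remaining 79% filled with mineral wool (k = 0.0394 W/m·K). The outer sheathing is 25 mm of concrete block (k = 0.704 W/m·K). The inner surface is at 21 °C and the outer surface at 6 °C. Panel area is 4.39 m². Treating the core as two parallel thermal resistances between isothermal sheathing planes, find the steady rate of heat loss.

Sheathing layers in series; stud and cavity paths in parallel between them.
R_inner = 0.012/(0.127×4.39) = 0.02152 K/W
R_stud  = 0.145/(49.4×0.21×4.39) = 0.003184 K/W
R_cav   = 0.145/(0.0394×0.79×4.39) = 1.061 K/W
1/R_core = 1/R_stud + 1/R_cav → R_core = 0.003174 K/W
R_outer = 0.025/(0.704×4.39) = 0.008089 K/W
R_total = 0.03279 K/W
Q = ΔT/R_total = 15/0.03279

Q ≈ 457 W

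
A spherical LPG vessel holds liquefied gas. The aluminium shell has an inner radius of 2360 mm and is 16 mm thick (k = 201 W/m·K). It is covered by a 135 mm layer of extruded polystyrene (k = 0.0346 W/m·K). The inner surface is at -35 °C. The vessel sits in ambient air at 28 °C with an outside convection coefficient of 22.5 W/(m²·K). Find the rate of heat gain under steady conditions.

Q ≈ 1200 W

Spherical conduction: R = (1/r_in − 1/r_out)/(4πk) per layer; series-sum.
R_aluminium shell = (1/2.36 − 1/2.376)/(4π×201) = 1.13×10^-6 K/W
R_extruded polystyrene = (1/2.376 − 1/2.511)/(4π×0.0346) = 0.05204 K/W
R_outer film = 1/(h·4πr_o²) = 1/(22.5×4π×2.511²) = 5.609×10^-4 K/W
R_total = 0.0526 K/W
Q = ΔT/R_total = 63/0.0526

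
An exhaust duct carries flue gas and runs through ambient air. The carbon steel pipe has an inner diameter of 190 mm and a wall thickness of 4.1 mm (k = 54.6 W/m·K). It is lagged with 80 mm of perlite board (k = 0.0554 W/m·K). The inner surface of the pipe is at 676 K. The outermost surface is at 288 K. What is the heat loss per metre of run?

Treating each annulus and film as a series resistance:
R_carbon steel pipe wall = ln(99.1/95)/(2π×54.6×1) = 1.232×10^-4 K/W
R_perlite board = ln(179.1/99.1)/(2π×0.0554×1) = 1.7 K/W
R_total = 1.7 K/W
Q = ΔT/R_total = 388/1.7

q′ ≈ 228 W/m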